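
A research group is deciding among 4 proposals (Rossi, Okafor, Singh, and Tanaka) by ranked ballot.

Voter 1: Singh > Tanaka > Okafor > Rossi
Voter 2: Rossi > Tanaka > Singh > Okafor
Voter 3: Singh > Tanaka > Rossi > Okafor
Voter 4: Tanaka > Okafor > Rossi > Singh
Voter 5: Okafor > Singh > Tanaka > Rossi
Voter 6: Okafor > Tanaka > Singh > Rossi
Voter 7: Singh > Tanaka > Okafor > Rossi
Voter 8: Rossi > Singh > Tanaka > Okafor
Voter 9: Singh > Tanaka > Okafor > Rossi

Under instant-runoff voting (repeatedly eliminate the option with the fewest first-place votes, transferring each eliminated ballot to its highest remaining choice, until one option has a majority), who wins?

Round 1: Singh 4, Rossi 2, Okafor 2, Tanaka 1. Tanaka has the fewest and is eliminated.
Round 2: Singh 4, Okafor 3, Rossi 2. Rossi has the fewest and is eliminated.
Round 3: Singh 6, Okafor 3. Singh has a majority.

Singh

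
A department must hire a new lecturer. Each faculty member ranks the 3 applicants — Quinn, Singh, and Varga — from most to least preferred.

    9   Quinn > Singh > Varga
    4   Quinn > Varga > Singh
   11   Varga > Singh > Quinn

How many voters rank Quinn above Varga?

13

Ballots ranking Quinn above Varga: 9+4 = 13.
Ballots ranking Varga above Quinn: 11.
So 13 of 24 voters prefer Quinn to Varga.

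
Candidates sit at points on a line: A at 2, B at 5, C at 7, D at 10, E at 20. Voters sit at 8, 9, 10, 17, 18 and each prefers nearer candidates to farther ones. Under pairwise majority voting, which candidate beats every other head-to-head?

D

With single-peaked preferences on a line, the Condorcet winner is the candidate closest to the median voter.
The median voter (position 10) is closest to D at 10.
Check: D vs C — voters closer to D: 4 of 5.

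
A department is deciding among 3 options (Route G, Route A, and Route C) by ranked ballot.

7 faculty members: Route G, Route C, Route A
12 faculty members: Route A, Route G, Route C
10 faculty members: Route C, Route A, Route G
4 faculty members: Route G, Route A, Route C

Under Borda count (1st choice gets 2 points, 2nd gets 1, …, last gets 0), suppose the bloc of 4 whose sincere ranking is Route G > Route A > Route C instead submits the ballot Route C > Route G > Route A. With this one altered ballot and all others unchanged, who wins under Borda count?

Borda totals with the altered ballot: Route G 30, Route A 34, Route C 35.
The switch changes the winner from Route A to Route C.

Route C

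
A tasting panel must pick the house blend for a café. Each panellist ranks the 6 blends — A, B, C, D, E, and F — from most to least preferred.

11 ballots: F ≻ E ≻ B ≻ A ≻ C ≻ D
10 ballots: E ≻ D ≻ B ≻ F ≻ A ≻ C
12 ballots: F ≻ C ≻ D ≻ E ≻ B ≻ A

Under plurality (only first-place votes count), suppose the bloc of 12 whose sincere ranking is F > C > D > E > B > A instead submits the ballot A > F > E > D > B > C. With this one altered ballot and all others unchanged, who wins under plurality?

A

First-place totals with the altered ballot: A 12, B 0, C 0, D 0, E 10, F 11.
The switch changes the winner from F to A.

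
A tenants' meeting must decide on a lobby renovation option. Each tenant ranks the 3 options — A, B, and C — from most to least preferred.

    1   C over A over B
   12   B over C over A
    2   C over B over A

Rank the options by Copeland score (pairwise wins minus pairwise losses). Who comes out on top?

B

Pairwise results:
  A vs B: B wins 14–1.
  A vs C: C wins 15–0.
  B vs C: B wins 12–3.
Copeland scores (wins − losses):
  A: 0 − 2 = -2
  B: 2 − 0 = 2
  C: 1 − 1 = 0
B has the best Copeland score.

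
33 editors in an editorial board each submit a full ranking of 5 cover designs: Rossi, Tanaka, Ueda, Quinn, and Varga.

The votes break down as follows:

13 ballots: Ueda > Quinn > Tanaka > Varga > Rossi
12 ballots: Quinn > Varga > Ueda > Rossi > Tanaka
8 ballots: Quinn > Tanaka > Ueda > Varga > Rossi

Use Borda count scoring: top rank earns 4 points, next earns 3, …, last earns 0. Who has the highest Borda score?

Borda scores:
  Rossi: 13·0 + 12·1 + 8·0 = 12
  Tanaka: 13·2 + 12·0 + 8·3 = 50
  Ueda: 13·4 + 12·2 + 8·2 = 92
  Quinn: 13·3 + 12·4 + 8·4 = 119
  Varga: 13·1 + 12·3 + 8·1 = 57
Quinn has the highest total.

Quinn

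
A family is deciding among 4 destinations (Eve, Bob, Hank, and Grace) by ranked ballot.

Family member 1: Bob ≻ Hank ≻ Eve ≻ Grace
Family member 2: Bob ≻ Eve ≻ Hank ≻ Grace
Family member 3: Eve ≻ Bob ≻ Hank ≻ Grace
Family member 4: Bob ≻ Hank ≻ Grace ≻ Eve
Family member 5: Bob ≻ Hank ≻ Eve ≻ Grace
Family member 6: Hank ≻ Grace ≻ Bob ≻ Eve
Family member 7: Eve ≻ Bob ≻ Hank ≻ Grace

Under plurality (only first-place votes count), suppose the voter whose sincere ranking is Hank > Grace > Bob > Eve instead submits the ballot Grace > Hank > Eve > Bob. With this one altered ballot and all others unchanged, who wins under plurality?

First-place totals with the altered ballot: Eve 2, Bob 4, Hank 0, Grace 1.
The winner is unchanged: still Bob.

Bob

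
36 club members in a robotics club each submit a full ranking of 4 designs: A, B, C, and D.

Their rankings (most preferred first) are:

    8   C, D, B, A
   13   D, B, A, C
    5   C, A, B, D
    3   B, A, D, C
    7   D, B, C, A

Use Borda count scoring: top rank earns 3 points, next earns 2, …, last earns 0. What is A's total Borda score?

29

Borda scores:
  A: 8·0 + 13·1 + 5·2 + 3·2 + 7·0 = 29
  B: 8·1 + 13·2 + 5·1 + 3·3 + 7·2 = 62
  C: 8·3 + 13·0 + 5·3 + 3·0 + 7·1 = 46
  D: 8·2 + 13·3 + 5·0 + 3·1 + 7·3 = 79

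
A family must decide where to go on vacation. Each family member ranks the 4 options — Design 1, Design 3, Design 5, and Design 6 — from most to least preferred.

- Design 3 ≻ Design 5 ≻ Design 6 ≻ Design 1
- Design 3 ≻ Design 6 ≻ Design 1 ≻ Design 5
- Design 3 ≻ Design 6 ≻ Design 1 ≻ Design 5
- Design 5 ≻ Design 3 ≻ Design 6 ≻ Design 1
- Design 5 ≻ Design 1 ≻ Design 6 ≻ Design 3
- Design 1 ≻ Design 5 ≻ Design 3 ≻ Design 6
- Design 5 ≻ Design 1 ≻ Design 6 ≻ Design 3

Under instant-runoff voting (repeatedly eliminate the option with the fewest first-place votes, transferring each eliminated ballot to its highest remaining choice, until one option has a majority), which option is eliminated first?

Design 6

Round 1: Design 3 3, Design 5 3, Design 1 1, Design 6 0. Design 6 has the fewest and is eliminated.
Round 2: Design 3 3, Design 5 3, Design 1 1. Design 1 has the fewest and is eliminated.
Round 3: Design 5 4, Design 3 3. Design 5 has a majority.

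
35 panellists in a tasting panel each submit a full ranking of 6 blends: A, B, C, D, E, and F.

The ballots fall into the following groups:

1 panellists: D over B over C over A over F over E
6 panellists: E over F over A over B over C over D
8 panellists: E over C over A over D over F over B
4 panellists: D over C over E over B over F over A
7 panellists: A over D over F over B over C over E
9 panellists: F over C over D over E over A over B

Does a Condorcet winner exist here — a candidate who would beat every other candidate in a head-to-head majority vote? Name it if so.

Head-to-head results (35 voters total):
A vs B: A wins 30–5.
A vs C: C wins 22–13.
A vs D: A wins 21–14.
A vs E: E wins 27–8.
A vs F: F wins 19–16.
B vs C: C wins 21–14.
B vs D: D wins 29–6.
B vs E: E wins 27–8.
B vs F: F wins 30–5.
C vs D: C wins 23–12.
C vs E: C wins 21–14.
C vs F: F wins 22–13.
D vs E: D wins 21–14.
D vs F: D wins 20–15.
E vs F: E wins 18–17.
No candidate beats all others: A beats D beats E beats A, a majority cycle.

None — there is no Condorcet winner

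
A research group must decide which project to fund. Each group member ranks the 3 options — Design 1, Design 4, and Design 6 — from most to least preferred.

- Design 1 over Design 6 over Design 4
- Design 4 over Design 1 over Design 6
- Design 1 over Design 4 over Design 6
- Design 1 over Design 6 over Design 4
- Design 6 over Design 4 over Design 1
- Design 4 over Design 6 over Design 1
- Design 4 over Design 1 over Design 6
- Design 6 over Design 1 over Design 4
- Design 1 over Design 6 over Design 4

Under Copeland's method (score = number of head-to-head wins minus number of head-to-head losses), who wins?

Design 1

Pairwise results:
  Design 1 vs Design 4: Design 1 wins 5–4.
  Design 1 vs Design 6: Design 1 wins 6–3.
  Design 4 vs Design 6: Design 6 wins 5–4.
Copeland scores (wins − losses):
  Design 1: 2 − 0 = 2
  Design 4: 0 − 2 = -2
  Design 6: 1 − 1 = 0
Design 1 has the best Copeland score.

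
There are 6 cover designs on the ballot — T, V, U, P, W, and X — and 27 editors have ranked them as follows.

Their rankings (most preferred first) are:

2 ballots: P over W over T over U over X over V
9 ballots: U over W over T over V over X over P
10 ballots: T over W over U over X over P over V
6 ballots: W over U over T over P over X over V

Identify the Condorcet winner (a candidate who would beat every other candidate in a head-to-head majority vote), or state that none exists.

Head-to-head results (27 voters total):
T vs V: T wins 27–0.
T vs U: U wins 15–12.
T vs P: T wins 25–2.
T vs W: W wins 17–10.
T vs X: T wins 27–0.
V vs U: U wins 27–0.
V vs P: P wins 18–9.
V vs W: W wins 27–0.
V vs X: X wins 18–9.
U vs P: U wins 25–2.
U vs W: W wins 18–9.
U vs X: U wins 27–0.
P vs W: W wins 25–2.
P vs X: X wins 19–8.
W vs X: W wins 27–0.
W beats each rival — T (17–10), V (27–0), U (18–9), P (25–2), X (27–0) — so W is the Condorcet winner.

W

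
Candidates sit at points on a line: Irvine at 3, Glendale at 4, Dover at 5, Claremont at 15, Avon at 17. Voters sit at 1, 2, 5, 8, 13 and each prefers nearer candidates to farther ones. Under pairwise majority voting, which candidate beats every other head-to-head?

With single-peaked preferences on a line, the Condorcet winner is the candidate closest to the median voter.
The median voter (position 5) is closest to Dover at 5.
Check: Dover vs Claremont — voters closer to Dover: 4 of 5.

Dover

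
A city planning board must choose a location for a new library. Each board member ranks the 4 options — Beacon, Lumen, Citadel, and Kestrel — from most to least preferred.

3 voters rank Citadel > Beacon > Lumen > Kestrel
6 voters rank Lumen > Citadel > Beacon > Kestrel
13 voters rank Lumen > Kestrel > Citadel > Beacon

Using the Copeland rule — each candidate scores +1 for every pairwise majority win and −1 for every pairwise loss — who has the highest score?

Lumen

Pairwise results:
  Beacon vs Lumen: Lumen wins 19–3.
  Beacon vs Citadel: Citadel wins 22–0.
  Beacon vs Kestrel: Kestrel wins 13–9.
  Lumen vs Citadel: Lumen wins 19–3.
  Lumen vs Kestrel: Lumen wins 22–0.
  Citadel vs Kestrel: Kestrel wins 13–9.
Copeland scores (wins − losses):
  Beacon: 0 − 3 = -3
  Lumen: 3 − 0 = 3
  Citadel: 1 − 2 = -1
  Kestrel: 2 − 1 = 1
Lumen has the best Copeland score.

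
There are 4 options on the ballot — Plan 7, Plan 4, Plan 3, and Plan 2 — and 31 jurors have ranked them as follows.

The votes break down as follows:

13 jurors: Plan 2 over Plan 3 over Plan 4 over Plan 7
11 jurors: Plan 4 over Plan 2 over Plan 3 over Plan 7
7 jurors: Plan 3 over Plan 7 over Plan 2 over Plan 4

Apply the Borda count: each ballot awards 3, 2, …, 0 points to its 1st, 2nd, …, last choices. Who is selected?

Borda scores:
  Plan 7: 13·0 + 11·0 + 7·2 = 14
  Plan 4: 13·1 + 11·3 + 7·0 = 46
  Plan 3: 13·2 + 11·1 + 7·3 = 58
  Plan 2: 13·3 + 11·2 + 7·1 = 68
Plan 2 has the highest total.

Plan 2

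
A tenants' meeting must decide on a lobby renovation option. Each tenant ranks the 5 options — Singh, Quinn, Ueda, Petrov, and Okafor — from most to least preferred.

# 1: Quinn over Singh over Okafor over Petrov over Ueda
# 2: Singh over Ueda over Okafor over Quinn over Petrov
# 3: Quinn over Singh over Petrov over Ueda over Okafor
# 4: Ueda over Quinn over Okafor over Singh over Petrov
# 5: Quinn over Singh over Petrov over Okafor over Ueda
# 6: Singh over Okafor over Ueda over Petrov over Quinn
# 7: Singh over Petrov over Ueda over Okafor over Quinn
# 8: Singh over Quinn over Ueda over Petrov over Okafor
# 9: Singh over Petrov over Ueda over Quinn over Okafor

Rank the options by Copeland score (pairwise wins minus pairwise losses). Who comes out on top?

Pairwise results:
  Singh vs Quinn: Singh wins 5–4.
  Singh vs Ueda: Singh wins 8–1.
  Singh vs Petrov: Singh wins 9–0.
  Singh vs Okafor: Singh wins 8–1.
  Quinn vs Ueda: Ueda wins 5–4.
  Quinn vs Petrov: Quinn wins 6–3.
  Quinn vs Okafor: Quinn wins 6–3.
  Ueda vs Petrov: Petrov wins 5–4.
  Ueda vs Okafor: Ueda wins 6–3.
  Petrov vs Okafor: Petrov wins 5–4.
Copeland scores (wins − losses):
  Singh: 4 − 0 = 4
  Quinn: 2 − 2 = 0
  Ueda: 2 − 2 = 0
  Petrov: 2 − 2 = 0
  Okafor: 0 − 4 = -4
Singh has the best Copeland score.

Singh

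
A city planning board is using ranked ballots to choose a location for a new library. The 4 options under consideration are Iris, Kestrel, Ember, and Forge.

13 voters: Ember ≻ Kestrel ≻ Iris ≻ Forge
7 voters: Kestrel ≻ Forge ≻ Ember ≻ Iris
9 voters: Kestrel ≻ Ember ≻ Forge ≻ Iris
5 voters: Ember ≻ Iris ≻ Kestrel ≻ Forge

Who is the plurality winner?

First-place vote totals:
  Iris: 0
  Kestrel: 16
  Ember: 18
  Forge: 0
Ember has the most first-place votes.

Ember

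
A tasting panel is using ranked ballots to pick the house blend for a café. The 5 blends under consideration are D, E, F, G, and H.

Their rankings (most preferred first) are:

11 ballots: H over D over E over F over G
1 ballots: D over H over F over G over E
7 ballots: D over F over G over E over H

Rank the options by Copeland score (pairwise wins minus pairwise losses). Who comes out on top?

H

Pairwise results:
  D vs E: D wins 19–0.
  D vs F: D wins 19–0.
  D vs G: D wins 19–0.
  D vs H: H wins 11–8.
  E vs F: E wins 11–8.
  E vs G: E wins 11–8.
  E vs H: H wins 12–7.
  F vs G: F wins 19–0.
  F vs H: H wins 12–7.
  G vs H: H wins 12–7.
Copeland scores (wins − losses):
  D: 3 − 1 = 2
  E: 2 − 2 = 0
  F: 1 − 3 = -2
  G: 0 − 4 = -4
  H: 4 − 0 = 4
H has the best Copeland score.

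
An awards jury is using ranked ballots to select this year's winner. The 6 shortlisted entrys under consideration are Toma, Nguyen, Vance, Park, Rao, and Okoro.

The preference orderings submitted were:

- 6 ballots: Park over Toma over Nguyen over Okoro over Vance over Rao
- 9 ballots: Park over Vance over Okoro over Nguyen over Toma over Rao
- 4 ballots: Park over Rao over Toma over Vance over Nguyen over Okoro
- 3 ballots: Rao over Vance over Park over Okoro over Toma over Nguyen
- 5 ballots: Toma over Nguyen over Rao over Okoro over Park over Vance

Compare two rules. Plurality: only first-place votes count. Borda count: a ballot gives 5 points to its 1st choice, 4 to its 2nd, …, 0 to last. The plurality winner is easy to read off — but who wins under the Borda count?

Park

Plurality first-place counts: Toma 5, Nguyen 0, Vance 0, Park 19, Rao 3, Okoro 0 → Park.
Borda totals: Toma 73, Nguyen 60, Vance 62, Park 109, Rao 46, Okoro 55 → Park.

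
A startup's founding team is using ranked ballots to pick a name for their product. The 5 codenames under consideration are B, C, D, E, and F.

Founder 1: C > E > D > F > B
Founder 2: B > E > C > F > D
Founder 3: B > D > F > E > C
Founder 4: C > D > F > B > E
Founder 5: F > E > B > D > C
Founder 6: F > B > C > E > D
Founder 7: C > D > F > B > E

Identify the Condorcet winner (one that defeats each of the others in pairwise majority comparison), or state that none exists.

None — there is no Condorcet winner

Head-to-head results (7 voters total):
B vs C: B wins 4–3.
B vs D: B wins 4–3.
B vs E: B wins 5–2.
B vs F: F wins 5–2.
C vs D: C wins 5–2.
C vs E: C wins 4–3.
C vs F: C wins 4–3.
D vs E: E wins 4–3.
D vs F: D wins 4–3.
E vs F: F wins 5–2.
No candidate beats all others: B beats C beats F beats B, a majority cycle.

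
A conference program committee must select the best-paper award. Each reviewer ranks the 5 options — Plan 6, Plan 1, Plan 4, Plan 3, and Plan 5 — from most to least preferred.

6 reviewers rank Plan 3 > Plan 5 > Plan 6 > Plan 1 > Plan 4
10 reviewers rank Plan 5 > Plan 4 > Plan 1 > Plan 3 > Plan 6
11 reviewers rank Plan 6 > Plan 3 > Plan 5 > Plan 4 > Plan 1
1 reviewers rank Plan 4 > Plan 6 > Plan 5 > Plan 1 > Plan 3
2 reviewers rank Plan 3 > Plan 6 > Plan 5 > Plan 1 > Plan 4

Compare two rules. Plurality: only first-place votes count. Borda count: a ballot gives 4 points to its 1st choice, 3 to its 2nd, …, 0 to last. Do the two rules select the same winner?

No

Plurality first-place counts: Plan 6 11, Plan 1 0, Plan 4 1, Plan 3 8, Plan 5 10 → Plan 6.
Borda totals: Plan 6 65, Plan 1 29, Plan 4 45, Plan 3 75, Plan 5 86 → Plan 5.
The two rules disagree: plurality picks Plan 6, Borda picks Plan 5.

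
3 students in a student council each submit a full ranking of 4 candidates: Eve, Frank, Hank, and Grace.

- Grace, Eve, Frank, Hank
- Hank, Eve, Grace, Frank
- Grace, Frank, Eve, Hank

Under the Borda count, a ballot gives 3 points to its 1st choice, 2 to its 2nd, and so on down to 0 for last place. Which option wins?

Borda scores:
  Eve: 2 + 2 + 1 = 5
  Frank: 1 + 0 + 2 = 3
  Hank: 0 + 3 + 0 = 3
  Grace: 3 + 1 + 3 = 7
Grace has the highest total.

Grace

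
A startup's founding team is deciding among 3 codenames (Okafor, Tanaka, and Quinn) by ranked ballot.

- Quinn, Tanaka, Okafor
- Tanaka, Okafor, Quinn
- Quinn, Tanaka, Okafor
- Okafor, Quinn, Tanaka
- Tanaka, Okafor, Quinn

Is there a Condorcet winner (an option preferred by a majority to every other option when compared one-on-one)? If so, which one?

There is no Condorcet winner

Head-to-head results (5 voters total):
Okafor vs Tanaka: Tanaka wins 4–1.
Okafor vs Quinn: Okafor wins 3–2.
Tanaka vs Quinn: Quinn wins 3–2.
No candidate beats all others: Okafor beats Quinn beats Tanaka beats Okafor, a majority cycle.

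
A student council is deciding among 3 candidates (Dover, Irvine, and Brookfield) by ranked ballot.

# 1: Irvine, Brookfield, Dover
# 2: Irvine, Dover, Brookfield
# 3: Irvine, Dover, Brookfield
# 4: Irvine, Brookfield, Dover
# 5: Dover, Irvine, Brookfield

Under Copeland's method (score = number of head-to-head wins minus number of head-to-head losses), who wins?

Pairwise results:
  Dover vs Irvine: Irvine wins 4–1.
  Dover vs Brookfield: Dover wins 3–2.
  Irvine vs Brookfield: Irvine wins 5–0.
Copeland scores (wins − losses):
  Dover: 1 − 1 = 0
  Irvine: 2 − 0 = 2
  Brookfield: 0 − 2 = -2
Irvine has the best Copeland score.

Irvine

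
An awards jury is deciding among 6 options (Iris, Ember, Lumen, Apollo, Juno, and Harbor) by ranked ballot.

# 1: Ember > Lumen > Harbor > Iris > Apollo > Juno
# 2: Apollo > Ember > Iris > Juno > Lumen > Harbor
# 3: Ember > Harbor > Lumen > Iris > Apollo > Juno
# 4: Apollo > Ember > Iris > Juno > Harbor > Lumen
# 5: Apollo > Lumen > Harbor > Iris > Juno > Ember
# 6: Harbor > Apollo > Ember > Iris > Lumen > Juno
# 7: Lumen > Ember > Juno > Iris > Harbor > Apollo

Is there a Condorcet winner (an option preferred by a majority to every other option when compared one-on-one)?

Head-to-head results (7 voters total):
Iris vs Ember: Ember wins 6–1.
Iris vs Lumen: Lumen wins 4–3.
Iris vs Apollo: Apollo wins 4–3.
Iris vs Juno: Iris wins 6–1.
Iris vs Harbor: Harbor wins 4–3.
Ember vs Lumen: Ember wins 5–2.
Ember vs Apollo: Apollo wins 4–3.
Ember vs Juno: Ember wins 6–1.
Ember vs Harbor: Ember wins 5–2.
Lumen vs Apollo: Apollo wins 4–3.
Lumen vs Juno: Lumen wins 5–2.
Lumen vs Harbor: Lumen wins 4–3.
Apollo vs Juno: Apollo wins 6–1.
Apollo vs Harbor: Harbor wins 4–3.
Juno vs Harbor: Harbor wins 4–3.
No candidate beats all others: Ember beats Harbor beats Apollo beats Ember, a majority cycle.

No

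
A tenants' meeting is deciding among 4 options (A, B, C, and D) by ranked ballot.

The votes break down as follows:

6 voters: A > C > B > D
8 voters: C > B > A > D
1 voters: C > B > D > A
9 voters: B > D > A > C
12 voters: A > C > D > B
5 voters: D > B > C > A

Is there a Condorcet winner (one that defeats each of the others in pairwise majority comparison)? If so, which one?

None — there is no Condorcet winner

Head-to-head results (41 voters total):
A vs B: B wins 23–18.
A vs C: A wins 27–14.
A vs D: A wins 26–15.
B vs C: C wins 27–14.
B vs D: B wins 24–17.
C vs D: C wins 27–14.
No candidate beats all others: A beats C beats B beats A, a majority cycle.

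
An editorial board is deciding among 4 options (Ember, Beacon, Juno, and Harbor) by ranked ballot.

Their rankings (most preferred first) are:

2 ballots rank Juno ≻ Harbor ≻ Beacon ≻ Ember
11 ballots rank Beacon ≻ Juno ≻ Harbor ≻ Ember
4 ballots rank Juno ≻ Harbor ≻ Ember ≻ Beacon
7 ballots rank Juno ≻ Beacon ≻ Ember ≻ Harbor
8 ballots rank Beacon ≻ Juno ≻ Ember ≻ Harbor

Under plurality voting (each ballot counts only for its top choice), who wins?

First-place vote totals:
  Ember: 0
  Beacon: 19
  Juno: 13
  Harbor: 0
Beacon has the most first-place votes.

Beacon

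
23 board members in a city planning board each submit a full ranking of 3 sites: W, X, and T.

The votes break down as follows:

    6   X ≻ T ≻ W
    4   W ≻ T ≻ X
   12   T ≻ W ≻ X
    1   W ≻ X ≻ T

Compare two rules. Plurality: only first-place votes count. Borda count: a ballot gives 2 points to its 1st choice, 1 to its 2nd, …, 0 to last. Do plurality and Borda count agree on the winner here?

Yes

Plurality first-place counts: W 5, X 6, T 12 → T.
Borda totals: W 22, X 13, T 34 → T.
The two rules agree on T.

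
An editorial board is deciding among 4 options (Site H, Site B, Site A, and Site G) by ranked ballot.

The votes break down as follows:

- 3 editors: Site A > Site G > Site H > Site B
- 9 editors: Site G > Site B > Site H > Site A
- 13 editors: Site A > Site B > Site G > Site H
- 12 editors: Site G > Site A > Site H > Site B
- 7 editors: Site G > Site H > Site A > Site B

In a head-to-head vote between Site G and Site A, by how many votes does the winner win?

12

Ballots ranking Site G above Site A: 9+12+7 = 28.
Ballots ranking Site A above Site G: 3+13 = 16.
Site G wins 28–16, a margin of 12.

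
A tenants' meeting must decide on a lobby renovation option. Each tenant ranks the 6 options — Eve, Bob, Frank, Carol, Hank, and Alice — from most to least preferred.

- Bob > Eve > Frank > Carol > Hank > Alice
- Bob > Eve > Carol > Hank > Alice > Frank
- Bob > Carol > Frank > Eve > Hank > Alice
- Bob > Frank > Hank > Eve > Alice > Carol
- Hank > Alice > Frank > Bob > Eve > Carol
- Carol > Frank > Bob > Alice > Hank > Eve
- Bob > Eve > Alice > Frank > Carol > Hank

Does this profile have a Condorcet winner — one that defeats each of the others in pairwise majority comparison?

Yes

Head-to-head results (7 voters total):
Eve vs Bob: Bob wins 7–0.
Eve vs Frank: Frank wins 4–3.
Eve vs Carol: Eve wins 5–2.
Eve vs Hank: Eve wins 4–3.
Eve vs Alice: Eve wins 5–2.
Bob vs Frank: Bob wins 5–2.
Bob vs Carol: Bob wins 6–1.
Bob vs Hank: Bob wins 6–1.
Bob vs Alice: Bob wins 6–1.
Frank vs Carol: Frank wins 4–3.
Frank vs Hank: Frank wins 5–2.
Frank vs Alice: Frank wins 4–3.
Carol vs Hank: Carol wins 5–2.
Carol vs Alice: Carol wins 4–3.
Hank vs Alice: Hank wins 5–2.
Bob beats each rival — Eve (7–0), Frank (5–2), Carol (6–1), Hank (6–1), Alice (6–1) — so Bob is the Condorcet winner.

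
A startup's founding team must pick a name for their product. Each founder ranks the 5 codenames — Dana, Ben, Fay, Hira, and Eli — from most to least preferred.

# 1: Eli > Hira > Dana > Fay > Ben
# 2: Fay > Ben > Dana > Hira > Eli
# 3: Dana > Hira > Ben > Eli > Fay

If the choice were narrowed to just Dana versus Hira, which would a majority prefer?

Dana

Ballots ranking Dana above Hira: 2.
Ballots ranking Hira above Dana: 1.
Dana wins the head-to-head, 2–1.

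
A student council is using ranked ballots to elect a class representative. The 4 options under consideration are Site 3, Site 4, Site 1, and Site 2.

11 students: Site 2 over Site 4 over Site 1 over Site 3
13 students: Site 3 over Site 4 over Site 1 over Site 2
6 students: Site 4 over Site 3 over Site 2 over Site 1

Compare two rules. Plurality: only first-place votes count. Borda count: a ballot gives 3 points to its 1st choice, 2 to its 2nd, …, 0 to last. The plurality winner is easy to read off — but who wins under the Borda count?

Plurality first-place counts: Site 3 13, Site 4 6, Site 1 0, Site 2 11 → Site 3.
Borda totals: Site 3 51, Site 4 66, Site 1 24, Site 2 39 → Site 4.

Site 4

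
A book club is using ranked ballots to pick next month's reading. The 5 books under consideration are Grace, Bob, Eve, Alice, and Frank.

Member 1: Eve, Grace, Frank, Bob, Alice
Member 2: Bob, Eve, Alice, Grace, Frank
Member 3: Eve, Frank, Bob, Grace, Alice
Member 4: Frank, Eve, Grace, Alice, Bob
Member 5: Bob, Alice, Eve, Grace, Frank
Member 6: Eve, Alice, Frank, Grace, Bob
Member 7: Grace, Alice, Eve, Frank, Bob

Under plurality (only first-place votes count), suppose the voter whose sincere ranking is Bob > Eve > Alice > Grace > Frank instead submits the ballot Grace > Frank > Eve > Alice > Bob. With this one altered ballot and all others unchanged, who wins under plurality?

First-place totals with the altered ballot: Grace 2, Bob 1, Eve 3, Alice 0, Frank 1.
The winner is unchanged: still Eve.

Eve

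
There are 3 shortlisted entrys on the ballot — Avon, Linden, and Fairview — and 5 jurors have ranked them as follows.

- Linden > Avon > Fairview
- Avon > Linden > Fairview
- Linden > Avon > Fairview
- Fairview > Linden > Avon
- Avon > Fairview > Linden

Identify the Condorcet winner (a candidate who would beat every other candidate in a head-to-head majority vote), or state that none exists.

Linden

Head-to-head results (5 voters total):
Avon vs Linden: Linden wins 3–2.
Avon vs Fairview: Avon wins 4–1.
Linden vs Fairview: Linden wins 3–2.
Linden beats each rival — Avon (3–2), Fairview (3–2) — so Linden is the Condorcet winner.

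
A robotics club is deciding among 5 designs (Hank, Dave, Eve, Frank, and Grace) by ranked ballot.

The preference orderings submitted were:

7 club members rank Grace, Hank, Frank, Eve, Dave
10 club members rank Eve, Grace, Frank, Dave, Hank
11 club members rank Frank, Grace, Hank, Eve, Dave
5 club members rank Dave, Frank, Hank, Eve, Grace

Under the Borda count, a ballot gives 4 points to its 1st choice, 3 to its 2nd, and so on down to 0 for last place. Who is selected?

Borda scores:
  Hank: 7·3 + 10·0 + 11·2 + 5·2 = 53
  Dave: 7·0 + 10·1 + 11·0 + 5·4 = 30
  Eve: 7·1 + 10·4 + 11·1 + 5·1 = 63
  Frank: 7·2 + 10·2 + 11·4 + 5·3 = 93
  Grace: 7·4 + 10·3 + 11·3 + 5·0 = 91
Frank has the highest total.

Frank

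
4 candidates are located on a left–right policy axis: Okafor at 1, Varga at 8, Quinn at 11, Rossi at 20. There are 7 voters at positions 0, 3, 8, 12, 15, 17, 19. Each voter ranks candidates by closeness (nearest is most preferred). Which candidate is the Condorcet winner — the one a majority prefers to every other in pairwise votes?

Quinn

With single-peaked preferences on a line, the Condorcet winner is the candidate closest to the median voter.
The median voter (position 12) is closest to Quinn at 11.
Check: Quinn vs Varga — voters closer to Quinn: 4 of 7.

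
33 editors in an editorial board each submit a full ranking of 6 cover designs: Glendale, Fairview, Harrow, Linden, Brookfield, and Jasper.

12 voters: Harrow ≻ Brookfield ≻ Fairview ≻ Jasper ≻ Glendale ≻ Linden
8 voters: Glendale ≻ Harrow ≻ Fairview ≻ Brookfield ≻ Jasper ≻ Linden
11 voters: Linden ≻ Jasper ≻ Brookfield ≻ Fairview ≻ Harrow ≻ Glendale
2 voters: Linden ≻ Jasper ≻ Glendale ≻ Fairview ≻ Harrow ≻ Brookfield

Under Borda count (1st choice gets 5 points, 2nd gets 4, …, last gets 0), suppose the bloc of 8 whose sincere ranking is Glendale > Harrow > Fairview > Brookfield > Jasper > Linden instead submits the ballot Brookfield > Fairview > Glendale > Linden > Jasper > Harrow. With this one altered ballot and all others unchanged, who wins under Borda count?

Brookfield

Borda totals with the altered ballot: Glendale 42, Fairview 94, Harrow 73, Linden 81, Brookfield 121, Jasper 84.
The switch changes the winner from Harrow to Brookfield.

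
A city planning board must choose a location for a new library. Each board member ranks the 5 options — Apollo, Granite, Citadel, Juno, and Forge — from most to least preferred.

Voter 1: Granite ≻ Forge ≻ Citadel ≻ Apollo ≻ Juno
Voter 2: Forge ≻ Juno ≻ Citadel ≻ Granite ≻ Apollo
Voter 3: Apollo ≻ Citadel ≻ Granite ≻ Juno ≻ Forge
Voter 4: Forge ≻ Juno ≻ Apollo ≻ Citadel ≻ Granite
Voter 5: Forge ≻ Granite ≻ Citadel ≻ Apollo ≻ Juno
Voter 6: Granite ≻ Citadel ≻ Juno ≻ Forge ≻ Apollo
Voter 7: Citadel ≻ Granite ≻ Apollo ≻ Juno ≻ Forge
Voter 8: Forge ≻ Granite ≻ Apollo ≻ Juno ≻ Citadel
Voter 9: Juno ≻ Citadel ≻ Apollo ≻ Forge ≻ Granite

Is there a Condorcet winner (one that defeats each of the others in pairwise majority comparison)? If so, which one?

Forge

Head-to-head results (9 voters total):
Apollo vs Granite: Granite wins 6–3.
Apollo vs Citadel: Citadel wins 6–3.
Apollo vs Juno: Apollo wins 5–4.
Apollo vs Forge: Forge wins 6–3.
Granite vs Citadel: Citadel wins 5–4.
Granite vs Juno: Granite wins 6–3.
Granite vs Forge: Forge wins 5–4.
Citadel vs Juno: Citadel wins 5–4.
Citadel vs Forge: Forge wins 5–4.
Juno vs Forge: Forge wins 5–4.
Forge beats each rival — Apollo (6–3), Granite (5–4), Citadel (5–4), Juno (5–4) — so Forge is the Condorcet winner.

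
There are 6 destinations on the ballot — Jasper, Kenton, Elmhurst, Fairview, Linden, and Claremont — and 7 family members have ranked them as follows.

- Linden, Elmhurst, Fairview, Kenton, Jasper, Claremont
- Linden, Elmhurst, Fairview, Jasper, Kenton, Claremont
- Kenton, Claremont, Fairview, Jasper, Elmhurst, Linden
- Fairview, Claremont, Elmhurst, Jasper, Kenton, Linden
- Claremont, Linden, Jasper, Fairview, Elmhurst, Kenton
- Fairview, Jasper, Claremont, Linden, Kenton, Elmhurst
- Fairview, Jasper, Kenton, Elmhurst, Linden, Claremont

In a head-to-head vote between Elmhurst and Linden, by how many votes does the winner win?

Ballots ranking Elmhurst above Linden: 3.
Ballots ranking Linden above Elmhurst: 4.
Linden wins 4–3, a margin of 1.

1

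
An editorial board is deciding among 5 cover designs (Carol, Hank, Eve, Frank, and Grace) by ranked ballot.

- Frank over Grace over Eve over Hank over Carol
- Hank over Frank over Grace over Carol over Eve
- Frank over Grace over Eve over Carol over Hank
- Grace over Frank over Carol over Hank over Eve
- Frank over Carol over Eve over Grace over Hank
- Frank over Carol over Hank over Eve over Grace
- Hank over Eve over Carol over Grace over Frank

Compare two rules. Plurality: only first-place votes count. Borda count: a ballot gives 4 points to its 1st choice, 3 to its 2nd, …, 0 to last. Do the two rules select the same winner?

Yes

Plurality first-place counts: Carol 0, Hank 2, Eve 0, Frank 4, Grace 1 → Frank.
Borda totals: Carol 12, Hank 12, Eve 10, Frank 22, Grace 14 → Frank.
The two rules agree on Frank.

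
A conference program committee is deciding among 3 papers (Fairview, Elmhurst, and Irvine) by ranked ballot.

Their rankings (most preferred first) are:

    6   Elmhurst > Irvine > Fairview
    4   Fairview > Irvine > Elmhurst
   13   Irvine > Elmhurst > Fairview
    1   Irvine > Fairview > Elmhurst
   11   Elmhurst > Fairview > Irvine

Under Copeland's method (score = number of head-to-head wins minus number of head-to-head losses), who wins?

Irvine

Pairwise results:
  Fairview vs Elmhurst: Elmhurst wins 30–5.
  Fairview vs Irvine: Irvine wins 20–15.
  Elmhurst vs Irvine: Irvine wins 18–17.
Copeland scores (wins − losses):
  Fairview: 0 − 2 = -2
  Elmhurst: 1 − 1 = 0
  Irvine: 2 − 0 = 2
Irvine has the best Copeland score.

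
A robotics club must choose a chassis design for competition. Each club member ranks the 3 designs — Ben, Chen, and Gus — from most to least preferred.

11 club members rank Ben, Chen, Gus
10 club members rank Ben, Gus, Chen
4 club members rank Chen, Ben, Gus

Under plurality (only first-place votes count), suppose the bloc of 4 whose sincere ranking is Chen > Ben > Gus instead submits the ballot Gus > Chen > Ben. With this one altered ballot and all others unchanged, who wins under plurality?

First-place totals with the altered ballot: Ben 21, Chen 0, Gus 4.
The winner is unchanged: still Ben.

Ben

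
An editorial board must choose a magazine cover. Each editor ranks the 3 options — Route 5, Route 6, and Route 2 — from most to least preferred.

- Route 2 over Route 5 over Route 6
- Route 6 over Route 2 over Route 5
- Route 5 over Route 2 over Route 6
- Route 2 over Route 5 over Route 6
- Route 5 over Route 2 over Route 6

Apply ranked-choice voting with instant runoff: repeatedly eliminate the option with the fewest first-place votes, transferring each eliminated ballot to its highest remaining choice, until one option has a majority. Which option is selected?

Route 2

Round 1: Route 5 2, Route 2 2, Route 6 1. Route 6 has the fewest and is eliminated.
Round 2: Route 2 3, Route 5 2. Route 2 has a majority.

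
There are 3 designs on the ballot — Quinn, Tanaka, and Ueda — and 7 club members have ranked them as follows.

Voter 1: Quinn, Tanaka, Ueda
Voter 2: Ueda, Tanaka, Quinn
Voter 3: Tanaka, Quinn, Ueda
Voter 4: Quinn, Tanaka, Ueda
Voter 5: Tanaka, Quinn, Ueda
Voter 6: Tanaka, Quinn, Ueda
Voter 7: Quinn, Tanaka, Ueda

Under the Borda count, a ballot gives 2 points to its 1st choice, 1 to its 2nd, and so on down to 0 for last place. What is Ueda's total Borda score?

2

Borda scores:
  Quinn: 2 + 0 + 1 + 2 + 1 + 1 + 2 = 9
  Tanaka: 1 + 1 + 2 + 1 + 2 + 2 + 1 = 10
  Ueda: 0 + 2 + 0 + 0 + 0 + 0 + 0 = 2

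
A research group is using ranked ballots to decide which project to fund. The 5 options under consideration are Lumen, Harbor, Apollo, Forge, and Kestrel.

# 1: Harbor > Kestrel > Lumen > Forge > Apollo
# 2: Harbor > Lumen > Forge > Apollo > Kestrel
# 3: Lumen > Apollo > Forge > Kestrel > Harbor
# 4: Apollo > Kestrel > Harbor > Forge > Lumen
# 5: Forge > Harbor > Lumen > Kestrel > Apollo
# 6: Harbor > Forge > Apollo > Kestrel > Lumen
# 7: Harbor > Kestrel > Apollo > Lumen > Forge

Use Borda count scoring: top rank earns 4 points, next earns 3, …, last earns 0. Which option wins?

Borda scores:
  Lumen: 2 + 3 + 4 + 0 + 2 + 0 + 1 = 12
  Harbor: 4 + 4 + 0 + 2 + 3 + 4 + 4 = 21
  Apollo: 0 + 1 + 3 + 4 + 0 + 2 + 2 = 12
  Forge: 1 + 2 + 2 + 1 + 4 + 3 + 0 = 13
  Kestrel: 3 + 0 + 1 + 3 + 1 + 1 + 3 = 12
Harbor has the highest total.

Harbor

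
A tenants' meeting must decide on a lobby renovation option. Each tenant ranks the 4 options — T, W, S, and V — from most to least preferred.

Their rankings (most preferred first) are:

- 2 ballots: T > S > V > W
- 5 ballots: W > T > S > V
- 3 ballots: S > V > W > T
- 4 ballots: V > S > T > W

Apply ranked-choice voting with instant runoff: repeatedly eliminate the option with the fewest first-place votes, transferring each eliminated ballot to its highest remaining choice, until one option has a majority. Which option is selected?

Round 1: W 5, V 4, S 3, T 2. T has the fewest and is eliminated.
Round 2: W 5, S 5, V 4. V has the fewest and is eliminated.
Round 3: S 9, W 5. S has a majority.

S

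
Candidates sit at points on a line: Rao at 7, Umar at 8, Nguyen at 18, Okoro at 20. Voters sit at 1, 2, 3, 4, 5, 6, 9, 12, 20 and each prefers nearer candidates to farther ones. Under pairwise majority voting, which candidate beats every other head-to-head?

With single-peaked preferences on a line, the Condorcet winner is the candidate closest to the median voter.
The median voter (position 5) is closest to Rao at 7.
Check: Rao vs Okoro — voters closer to Rao: 8 of 9.

Rao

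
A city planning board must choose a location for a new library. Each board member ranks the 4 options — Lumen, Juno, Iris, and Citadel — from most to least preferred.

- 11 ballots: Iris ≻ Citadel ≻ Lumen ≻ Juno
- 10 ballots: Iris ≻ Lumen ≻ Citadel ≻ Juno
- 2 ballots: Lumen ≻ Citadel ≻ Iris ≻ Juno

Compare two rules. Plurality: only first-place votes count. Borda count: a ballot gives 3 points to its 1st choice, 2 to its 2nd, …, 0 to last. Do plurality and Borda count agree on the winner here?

Plurality first-place counts: Lumen 2, Juno 0, Iris 21, Citadel 0 → Iris.
Borda totals: Lumen 37, Juno 0, Iris 65, Citadel 36 → Iris.
The two rules agree on Iris.

Yes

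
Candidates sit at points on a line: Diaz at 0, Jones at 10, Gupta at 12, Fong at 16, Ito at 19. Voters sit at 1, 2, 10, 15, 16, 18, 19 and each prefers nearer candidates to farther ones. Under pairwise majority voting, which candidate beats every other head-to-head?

With single-peaked preferences on a line, the Condorcet winner is the candidate closest to the median voter.
The median voter (position 15) is closest to Fong at 16.
Check: Fong vs Ito — voters closer to Fong: 5 of 7.

Fong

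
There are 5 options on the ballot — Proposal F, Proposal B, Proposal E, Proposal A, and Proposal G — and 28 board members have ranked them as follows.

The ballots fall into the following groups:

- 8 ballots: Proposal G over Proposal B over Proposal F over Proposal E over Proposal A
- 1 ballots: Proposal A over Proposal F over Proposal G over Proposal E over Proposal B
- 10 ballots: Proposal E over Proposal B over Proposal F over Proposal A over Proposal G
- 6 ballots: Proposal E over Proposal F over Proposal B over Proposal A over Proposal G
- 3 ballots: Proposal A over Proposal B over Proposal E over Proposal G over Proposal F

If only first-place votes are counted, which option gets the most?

Proposal E

First-place vote totals:
  Proposal F: 0
  Proposal B: 0
  Proposal E: 16
  Proposal A: 4
  Proposal G: 8
Proposal E has the most first-place votes.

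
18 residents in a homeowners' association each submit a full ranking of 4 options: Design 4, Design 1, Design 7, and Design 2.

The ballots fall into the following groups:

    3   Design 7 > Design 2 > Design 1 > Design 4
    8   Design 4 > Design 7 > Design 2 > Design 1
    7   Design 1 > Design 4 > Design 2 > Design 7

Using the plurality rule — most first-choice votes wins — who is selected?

First-place vote totals:
  Design 4: 8
  Design 1: 7
  Design 7: 3
  Design 2: 0
Design 4 has the most first-place votes.

Design 4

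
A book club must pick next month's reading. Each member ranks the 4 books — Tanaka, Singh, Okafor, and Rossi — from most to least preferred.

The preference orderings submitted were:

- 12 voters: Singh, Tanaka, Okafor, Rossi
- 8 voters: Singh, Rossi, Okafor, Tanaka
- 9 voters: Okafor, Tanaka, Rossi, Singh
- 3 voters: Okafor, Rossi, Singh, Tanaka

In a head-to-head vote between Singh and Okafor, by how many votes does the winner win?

Ballots ranking Singh above Okafor: 12+8 = 20.
Ballots ranking Okafor above Singh: 9+3 = 12.
Singh wins 20–12, a margin of 8.

8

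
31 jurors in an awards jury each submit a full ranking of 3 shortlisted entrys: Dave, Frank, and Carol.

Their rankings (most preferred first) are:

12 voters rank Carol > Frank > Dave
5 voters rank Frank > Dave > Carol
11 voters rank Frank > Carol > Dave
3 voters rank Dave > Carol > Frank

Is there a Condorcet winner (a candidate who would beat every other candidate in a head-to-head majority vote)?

Head-to-head results (31 voters total):
Dave vs Frank: Frank wins 28–3.
Dave vs Carol: Carol wins 23–8.
Frank vs Carol: Frank wins 16–15.
Frank beats each rival — Dave (28–3), Carol (16–15) — so Frank is the Condorcet winner.

Yes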